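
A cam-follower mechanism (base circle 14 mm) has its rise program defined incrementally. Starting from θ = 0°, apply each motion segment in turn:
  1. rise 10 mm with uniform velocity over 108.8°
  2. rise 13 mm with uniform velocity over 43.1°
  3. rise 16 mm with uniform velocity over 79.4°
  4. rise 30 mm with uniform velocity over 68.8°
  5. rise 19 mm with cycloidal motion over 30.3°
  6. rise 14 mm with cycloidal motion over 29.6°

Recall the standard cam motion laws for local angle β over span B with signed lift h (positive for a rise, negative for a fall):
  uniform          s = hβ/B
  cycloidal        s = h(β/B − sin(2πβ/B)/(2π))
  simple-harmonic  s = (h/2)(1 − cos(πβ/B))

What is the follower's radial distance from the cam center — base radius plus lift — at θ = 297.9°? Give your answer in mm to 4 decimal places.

seg 1 [0°–108.8°] uniform, h=10: full span → s += 10 → s = 10.0000
seg 2 [108.8°–151.9°] uniform, h=13: full span → s += 13 → s = 23.0000
seg 3 [151.9°–231.3°] uniform, h=16: full span → s += 16 → s = 39.0000
seg 4 [231.3°–300.1°] uniform, h=30: θ=297.9° here. β=66.6, B=68.8. 30·66.6/68.8 = 29.0407 → s = 68.0407
radial distance = base radius + s = 14 + 68.0407 = 82.0407

82.0407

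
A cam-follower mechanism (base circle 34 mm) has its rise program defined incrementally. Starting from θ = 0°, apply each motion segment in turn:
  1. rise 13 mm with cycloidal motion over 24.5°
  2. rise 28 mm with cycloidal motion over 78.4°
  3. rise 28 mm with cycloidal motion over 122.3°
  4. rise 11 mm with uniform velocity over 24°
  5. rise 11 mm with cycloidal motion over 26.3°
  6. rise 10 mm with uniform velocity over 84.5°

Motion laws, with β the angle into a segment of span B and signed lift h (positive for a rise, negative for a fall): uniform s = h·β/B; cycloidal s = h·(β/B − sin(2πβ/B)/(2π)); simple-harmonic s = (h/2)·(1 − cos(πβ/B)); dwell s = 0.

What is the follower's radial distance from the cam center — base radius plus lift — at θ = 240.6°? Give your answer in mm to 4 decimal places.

seg 1 [0°–24.5°] cycloidal, h=13: full span → s += 13 → s = 13.0000
seg 2 [24.5°–102.9°] cycloidal, h=28: full span → s += 28 → s = 41.0000
seg 3 [102.9°–225.2°] cycloidal, h=28: full span → s += 28 → s = 69.0000
seg 4 [225.2°–249.2°] uniform, h=11: θ=240.6° here. β=15.4, B=24. 11·15.4/24 = 7.0583 → s = 76.0583
radial distance = base radius + s = 34 + 76.0583 = 110.0583

110.0583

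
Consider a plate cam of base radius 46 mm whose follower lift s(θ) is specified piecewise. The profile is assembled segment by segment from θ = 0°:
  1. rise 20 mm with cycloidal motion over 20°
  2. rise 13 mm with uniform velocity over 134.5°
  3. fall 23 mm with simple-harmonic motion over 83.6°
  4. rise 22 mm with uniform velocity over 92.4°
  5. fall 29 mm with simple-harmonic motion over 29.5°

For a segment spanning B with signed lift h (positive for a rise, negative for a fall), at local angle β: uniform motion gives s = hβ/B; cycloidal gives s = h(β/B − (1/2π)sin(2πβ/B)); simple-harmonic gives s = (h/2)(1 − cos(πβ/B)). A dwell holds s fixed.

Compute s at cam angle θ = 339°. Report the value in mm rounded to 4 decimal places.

seg 1 [0°–20°] cycloidal, h=20: full span → s += 20 → s = 20.0000
seg 2 [20°–154.5°] uniform, h=13: full span → s += 13 → s = 33.0000
seg 3 [154.5°–238.1°] simple-harmonic, h=-23: full span → s += -23 → s = 10.0000
seg 4 [238.1°–330.5°] uniform, h=22: full span → s += 22 → s = 32.0000
seg 5 [330.5°–360°] simple-harmonic, h=-29: θ=339° here. β=8.5, B=29.5. -29/2·(1 − cos(π·0.2881)) = -5.5459 → s = 26.4541

26.4541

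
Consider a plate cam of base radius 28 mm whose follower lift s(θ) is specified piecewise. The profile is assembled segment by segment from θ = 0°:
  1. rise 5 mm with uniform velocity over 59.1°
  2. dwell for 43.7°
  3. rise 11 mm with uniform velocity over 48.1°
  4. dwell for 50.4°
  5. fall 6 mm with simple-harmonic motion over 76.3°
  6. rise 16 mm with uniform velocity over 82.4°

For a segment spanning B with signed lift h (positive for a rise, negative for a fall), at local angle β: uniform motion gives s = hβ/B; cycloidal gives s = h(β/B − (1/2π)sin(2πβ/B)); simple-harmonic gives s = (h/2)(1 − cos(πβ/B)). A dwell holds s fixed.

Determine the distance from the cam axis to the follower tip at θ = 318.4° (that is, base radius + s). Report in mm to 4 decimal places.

seg 1 [0°–59.1°] uniform, h=5: full span → s += 5 → s = 5.0000
seg 2 [59.1°–102.8°] dwell: s stays 5.0000
seg 3 [102.8°–150.9°] uniform, h=11: full span → s += 11 → s = 16.0000
seg 4 [150.9°–201.3°] dwell: s stays 16.0000
seg 5 [201.3°–277.6°] simple-harmonic, h=-6: full span → s += -6 → s = 10.0000
seg 6 [277.6°–360°] uniform, h=16: θ=318.4° here. β=40.8, B=82.4. 16·40.8/82.4 = 7.9223 → s = 17.9223
radial distance = base radius + s = 28 + 17.9223 = 45.9223

45.9223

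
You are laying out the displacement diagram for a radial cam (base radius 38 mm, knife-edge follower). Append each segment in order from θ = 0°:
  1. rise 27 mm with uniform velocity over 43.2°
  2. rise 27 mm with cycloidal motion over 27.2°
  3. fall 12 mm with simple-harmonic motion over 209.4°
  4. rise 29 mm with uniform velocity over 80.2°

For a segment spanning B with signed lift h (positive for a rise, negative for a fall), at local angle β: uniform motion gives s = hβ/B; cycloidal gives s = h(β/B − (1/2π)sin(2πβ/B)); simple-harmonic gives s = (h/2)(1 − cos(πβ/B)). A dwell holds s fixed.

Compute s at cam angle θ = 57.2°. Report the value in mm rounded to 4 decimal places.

seg 1 [0°–43.2°] uniform, h=27: full span → s += 27 → s = 27.0000
seg 2 [43.2°–70.4°] cycloidal, h=27: θ=57.2° here. β=14, B=27.2. 27·(0.5147 − sin(2π·0.5147)/(2π)) = 14.2936 → s = 41.2936

41.2936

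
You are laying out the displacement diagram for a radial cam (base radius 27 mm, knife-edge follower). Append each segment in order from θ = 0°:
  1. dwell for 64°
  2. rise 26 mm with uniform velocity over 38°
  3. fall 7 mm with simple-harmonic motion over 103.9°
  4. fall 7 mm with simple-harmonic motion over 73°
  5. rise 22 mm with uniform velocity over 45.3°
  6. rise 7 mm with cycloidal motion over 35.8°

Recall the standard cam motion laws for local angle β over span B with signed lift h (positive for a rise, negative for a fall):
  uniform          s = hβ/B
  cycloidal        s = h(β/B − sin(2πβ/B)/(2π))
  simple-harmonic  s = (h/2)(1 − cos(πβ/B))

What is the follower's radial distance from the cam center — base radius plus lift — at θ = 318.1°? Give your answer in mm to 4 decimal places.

seg 1 [0°–64°] dwell: s stays 0.0000
seg 2 [64°–102°] uniform, h=26: full span → s += 26 → s = 26.0000
seg 3 [102°–205.9°] simple-harmonic, h=-7: full span → s += -7 → s = 19.0000
seg 4 [205.9°–278.9°] simple-harmonic, h=-7: full span → s += -7 → s = 12.0000
seg 5 [278.9°–324.2°] uniform, h=22: θ=318.1° here. β=39.2, B=45.3. 22·39.2/45.3 = 19.0375 → s = 31.0375
radial distance = base radius + s = 27 + 31.0375 = 58.0375

58.0375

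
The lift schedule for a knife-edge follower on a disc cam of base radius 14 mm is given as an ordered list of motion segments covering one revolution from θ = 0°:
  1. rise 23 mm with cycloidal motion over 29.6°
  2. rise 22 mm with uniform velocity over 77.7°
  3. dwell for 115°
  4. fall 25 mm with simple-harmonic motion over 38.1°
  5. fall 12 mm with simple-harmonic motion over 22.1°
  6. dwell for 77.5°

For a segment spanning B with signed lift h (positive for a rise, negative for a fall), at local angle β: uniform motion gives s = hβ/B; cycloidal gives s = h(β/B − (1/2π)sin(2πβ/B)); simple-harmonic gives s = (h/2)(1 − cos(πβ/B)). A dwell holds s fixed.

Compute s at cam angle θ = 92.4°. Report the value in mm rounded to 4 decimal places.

seg 1 [0°–29.6°] cycloidal, h=23: full span → s += 23 → s = 23.0000
seg 2 [29.6°–107.3°] uniform, h=22: θ=92.4° here. β=62.8, B=77.7. 22·62.8/77.7 = 17.7812 → s = 40.7812

40.7812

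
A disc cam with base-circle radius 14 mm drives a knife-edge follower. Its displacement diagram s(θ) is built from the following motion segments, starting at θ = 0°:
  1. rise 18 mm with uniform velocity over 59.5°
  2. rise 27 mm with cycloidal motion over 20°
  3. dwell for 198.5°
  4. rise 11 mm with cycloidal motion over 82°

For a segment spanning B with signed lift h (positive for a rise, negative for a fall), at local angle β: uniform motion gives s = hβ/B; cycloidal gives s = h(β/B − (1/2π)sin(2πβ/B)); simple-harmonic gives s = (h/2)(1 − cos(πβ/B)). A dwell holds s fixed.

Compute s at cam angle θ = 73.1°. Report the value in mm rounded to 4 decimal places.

seg 1 [0°–59.5°] uniform, h=18: full span → s += 18 → s = 18.0000
seg 2 [59.5°–79.5°] cycloidal, h=27: θ=73.1° here. β=13.6, B=20. 27·(0.6800 − sin(2π·0.6800)/(2π)) = 22.2482 → s = 40.2482

40.2482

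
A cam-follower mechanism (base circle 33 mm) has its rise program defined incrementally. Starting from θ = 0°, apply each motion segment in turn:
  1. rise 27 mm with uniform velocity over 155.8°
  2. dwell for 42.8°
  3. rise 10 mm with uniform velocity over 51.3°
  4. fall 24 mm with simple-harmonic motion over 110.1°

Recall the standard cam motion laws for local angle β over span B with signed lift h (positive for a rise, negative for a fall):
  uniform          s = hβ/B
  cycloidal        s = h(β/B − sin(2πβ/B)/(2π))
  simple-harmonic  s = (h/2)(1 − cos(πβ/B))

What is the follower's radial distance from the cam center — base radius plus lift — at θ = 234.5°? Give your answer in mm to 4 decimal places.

seg 1 [0°–155.8°] uniform, h=27: full span → s += 27 → s = 27.0000
seg 2 [155.8°–198.6°] dwell: s stays 27.0000
seg 3 [198.6°–249.9°] uniform, h=10: θ=234.5° here. β=35.9, B=51.3. 10·35.9/51.3 = 6.9981 → s = 33.9981
radial distance = base radius + s = 33 + 33.9981 = 66.9981

66.9981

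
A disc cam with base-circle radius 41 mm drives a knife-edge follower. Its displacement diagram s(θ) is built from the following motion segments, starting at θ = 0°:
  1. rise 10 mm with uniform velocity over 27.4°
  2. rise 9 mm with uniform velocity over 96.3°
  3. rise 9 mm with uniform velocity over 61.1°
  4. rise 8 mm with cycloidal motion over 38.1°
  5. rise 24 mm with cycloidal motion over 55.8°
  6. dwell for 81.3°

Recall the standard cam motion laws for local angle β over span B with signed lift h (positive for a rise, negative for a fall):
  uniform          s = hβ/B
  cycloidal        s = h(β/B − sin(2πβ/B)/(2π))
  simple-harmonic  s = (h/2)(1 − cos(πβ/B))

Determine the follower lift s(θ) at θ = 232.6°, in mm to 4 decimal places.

seg 1 [0°–27.4°] uniform, h=10: full span → s += 10 → s = 10.0000
seg 2 [27.4°–123.7°] uniform, h=9: full span → s += 9 → s = 19.0000
seg 3 [123.7°–184.8°] uniform, h=9: full span → s += 9 → s = 28.0000
seg 4 [184.8°–222.9°] cycloidal, h=8: full span → s += 8 → s = 36.0000
seg 5 [222.9°–278.7°] cycloidal, h=24: θ=232.6° here. β=9.7, B=55.8. 24·(0.1738 − sin(2π·0.1738)/(2π)) = 0.7814 → s = 36.7814

36.7814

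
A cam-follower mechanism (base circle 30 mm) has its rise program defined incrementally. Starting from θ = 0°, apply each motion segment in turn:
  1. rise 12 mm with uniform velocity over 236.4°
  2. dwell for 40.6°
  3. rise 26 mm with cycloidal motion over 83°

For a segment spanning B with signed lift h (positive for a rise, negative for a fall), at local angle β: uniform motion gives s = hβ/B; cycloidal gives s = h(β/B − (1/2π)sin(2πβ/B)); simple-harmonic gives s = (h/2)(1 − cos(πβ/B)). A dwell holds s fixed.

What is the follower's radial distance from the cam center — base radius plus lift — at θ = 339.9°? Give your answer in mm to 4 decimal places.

seg 1 [0°–236.4°] uniform, h=12: full span → s += 12 → s = 12.0000
seg 2 [236.4°–277°] dwell: s stays 12.0000
seg 3 [277°–360°] cycloidal, h=26: θ=339.9° here. β=62.9, B=83. 26·(0.7578 − sin(2π·0.7578)/(2π)) = 23.8366 → s = 35.8366
radial distance = base radius + s = 30 + 35.8366 = 65.8366

65.8366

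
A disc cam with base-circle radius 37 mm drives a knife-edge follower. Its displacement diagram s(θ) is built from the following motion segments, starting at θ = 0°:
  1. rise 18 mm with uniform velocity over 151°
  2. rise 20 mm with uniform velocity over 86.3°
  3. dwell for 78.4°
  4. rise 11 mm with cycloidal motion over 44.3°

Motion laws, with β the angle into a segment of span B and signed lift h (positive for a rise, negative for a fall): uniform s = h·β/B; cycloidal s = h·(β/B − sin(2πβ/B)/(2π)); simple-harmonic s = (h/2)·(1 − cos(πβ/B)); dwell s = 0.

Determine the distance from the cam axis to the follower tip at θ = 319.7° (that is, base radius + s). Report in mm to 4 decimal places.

seg 1 [0°–151°] uniform, h=18: full span → s += 18 → s = 18.0000
seg 2 [151°–237.3°] uniform, h=20: full span → s += 20 → s = 38.0000
seg 3 [237.3°–315.7°] dwell: s stays 38.0000
seg 4 [315.7°–360°] cycloidal, h=11: θ=319.7° here. β=4, B=44.3. 11·(0.0903 − sin(2π·0.0903)/(2π)) = 0.0524 → s = 38.0524
radial distance = base radius + s = 37 + 38.0524 = 75.0524

75.0524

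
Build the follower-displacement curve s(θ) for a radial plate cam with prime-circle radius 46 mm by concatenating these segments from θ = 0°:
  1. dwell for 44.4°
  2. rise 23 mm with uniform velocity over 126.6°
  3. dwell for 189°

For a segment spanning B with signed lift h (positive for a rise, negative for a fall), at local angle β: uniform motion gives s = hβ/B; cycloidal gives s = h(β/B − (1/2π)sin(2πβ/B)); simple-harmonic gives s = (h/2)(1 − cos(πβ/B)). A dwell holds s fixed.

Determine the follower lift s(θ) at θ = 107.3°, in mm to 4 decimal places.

seg 1 [0°–44.4°] dwell: s stays 0.0000
seg 2 [44.4°–171°] uniform, h=23: θ=107.3° here. β=62.9, B=126.6. 23·62.9/126.6 = 11.4273 → s = 11.4273

11.4273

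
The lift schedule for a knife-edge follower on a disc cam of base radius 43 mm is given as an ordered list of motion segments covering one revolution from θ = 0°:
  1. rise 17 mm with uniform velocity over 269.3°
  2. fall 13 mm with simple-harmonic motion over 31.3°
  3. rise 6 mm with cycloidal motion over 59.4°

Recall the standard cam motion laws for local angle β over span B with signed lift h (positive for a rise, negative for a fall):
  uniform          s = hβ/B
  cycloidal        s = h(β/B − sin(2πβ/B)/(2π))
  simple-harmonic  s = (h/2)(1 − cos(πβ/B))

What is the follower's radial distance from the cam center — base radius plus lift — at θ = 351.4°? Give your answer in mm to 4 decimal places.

seg 1 [0°–269.3°] uniform, h=17: full span → s += 17 → s = 17.0000
seg 2 [269.3°–300.6°] simple-harmonic, h=-13: full span → s += -13 → s = 4.0000
seg 3 [300.6°–360°] cycloidal, h=6: θ=351.4° here. β=50.8, B=59.4. 6·(0.8552 − sin(2π·0.8552)/(2π)) = 5.8851 → s = 9.8851
radial distance = base radius + s = 43 + 9.8851 = 52.8851

52.8851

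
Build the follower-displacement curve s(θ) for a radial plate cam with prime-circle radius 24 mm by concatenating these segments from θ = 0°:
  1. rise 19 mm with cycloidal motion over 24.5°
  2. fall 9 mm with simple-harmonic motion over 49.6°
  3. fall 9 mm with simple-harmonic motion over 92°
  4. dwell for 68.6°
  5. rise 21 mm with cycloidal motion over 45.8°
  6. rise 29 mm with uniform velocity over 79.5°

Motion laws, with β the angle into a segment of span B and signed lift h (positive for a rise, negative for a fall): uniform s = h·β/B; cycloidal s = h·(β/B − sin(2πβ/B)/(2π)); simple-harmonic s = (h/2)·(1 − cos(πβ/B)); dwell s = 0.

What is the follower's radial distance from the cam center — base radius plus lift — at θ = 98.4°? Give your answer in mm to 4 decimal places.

seg 1 [0°–24.5°] cycloidal, h=19: full span → s += 19 → s = 19.0000
seg 2 [24.5°–74.1°] simple-harmonic, h=-9: full span → s += -9 → s = 10.0000
seg 3 [74.1°–166.1°] simple-harmonic, h=-9: θ=98.4° here. β=24.3, B=92. -9/2·(1 − cos(π·0.2641)) = -1.4624 → s = 8.5376
radial distance = base radius + s = 24 + 8.5376 = 32.5376

32.5376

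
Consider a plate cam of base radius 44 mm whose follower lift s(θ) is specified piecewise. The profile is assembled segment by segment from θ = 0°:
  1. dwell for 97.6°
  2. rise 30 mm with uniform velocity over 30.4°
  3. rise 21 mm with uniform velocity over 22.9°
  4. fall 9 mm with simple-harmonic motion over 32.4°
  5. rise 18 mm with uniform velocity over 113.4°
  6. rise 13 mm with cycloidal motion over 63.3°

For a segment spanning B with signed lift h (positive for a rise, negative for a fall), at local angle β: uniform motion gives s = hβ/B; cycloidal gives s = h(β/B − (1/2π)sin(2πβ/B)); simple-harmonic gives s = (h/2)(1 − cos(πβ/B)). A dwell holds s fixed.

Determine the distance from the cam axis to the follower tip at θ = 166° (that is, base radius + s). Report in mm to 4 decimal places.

seg 1 [0°–97.6°] dwell: s stays 0.0000
seg 2 [97.6°–128°] uniform, h=30: full span → s += 30 → s = 30.0000
seg 3 [128°–150.9°] uniform, h=21: full span → s += 21 → s = 51.0000
seg 4 [150.9°–183.3°] simple-harmonic, h=-9: θ=166° here. β=15.1, B=32.4. -9/2·(1 − cos(π·0.4660)) = -4.0209 → s = 46.9791
radial distance = base radius + s = 44 + 46.9791 = 90.9791

90.9791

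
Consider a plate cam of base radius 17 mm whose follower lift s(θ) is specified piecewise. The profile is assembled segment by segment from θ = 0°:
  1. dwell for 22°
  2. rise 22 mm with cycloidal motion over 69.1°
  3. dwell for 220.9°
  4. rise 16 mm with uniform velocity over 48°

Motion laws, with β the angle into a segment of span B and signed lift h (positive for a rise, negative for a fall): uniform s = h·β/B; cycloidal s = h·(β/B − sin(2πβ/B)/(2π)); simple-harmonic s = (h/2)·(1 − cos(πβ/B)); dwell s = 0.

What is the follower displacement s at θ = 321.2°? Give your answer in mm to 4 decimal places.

seg 1 [0°–22°] dwell: s stays 0.0000
seg 2 [22°–91.1°] cycloidal, h=22: full span → s += 22 → s = 22.0000
seg 3 [91.1°–312°] dwell: s stays 22.0000
seg 4 [312°–360°] uniform, h=16: θ=321.2° here. β=9.2, B=48. 16·9.2/48 = 3.0667 → s = 25.0667

25.0667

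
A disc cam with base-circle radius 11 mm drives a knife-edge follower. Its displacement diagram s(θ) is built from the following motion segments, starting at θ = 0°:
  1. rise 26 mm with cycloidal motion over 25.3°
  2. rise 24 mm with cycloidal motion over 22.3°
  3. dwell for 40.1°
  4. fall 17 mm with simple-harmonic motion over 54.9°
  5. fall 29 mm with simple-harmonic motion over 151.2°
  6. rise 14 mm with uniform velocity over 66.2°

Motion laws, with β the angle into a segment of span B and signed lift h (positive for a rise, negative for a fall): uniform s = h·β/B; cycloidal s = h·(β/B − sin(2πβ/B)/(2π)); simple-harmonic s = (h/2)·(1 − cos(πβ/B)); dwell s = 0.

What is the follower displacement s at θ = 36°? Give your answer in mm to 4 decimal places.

seg 1 [0°–25.3°] cycloidal, h=26: full span → s += 26 → s = 26.0000
seg 2 [25.3°–47.6°] cycloidal, h=24: θ=36° here. β=10.7, B=22.3. 24·(0.4798 − sin(2π·0.4798)/(2π)) = 11.0327 → s = 37.0327

37.0327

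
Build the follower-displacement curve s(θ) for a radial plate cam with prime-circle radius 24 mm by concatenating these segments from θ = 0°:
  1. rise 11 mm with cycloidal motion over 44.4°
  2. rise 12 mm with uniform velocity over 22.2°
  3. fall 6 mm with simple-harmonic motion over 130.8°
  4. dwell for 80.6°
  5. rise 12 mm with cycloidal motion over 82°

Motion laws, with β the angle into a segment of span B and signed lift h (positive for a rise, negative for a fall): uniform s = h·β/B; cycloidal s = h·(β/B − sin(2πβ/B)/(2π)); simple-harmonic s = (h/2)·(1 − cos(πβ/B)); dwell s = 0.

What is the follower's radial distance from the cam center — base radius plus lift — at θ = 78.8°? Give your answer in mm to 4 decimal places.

seg 1 [0°–44.4°] cycloidal, h=11: full span → s += 11 → s = 11.0000
seg 2 [44.4°–66.6°] uniform, h=12: full span → s += 12 → s = 23.0000
seg 3 [66.6°–197.4°] simple-harmonic, h=-6: θ=78.8° here. β=12.2, B=130.8. -6/2·(1 − cos(π·0.0933)) = -0.1279 → s = 22.8721
radial distance = base radius + s = 24 + 22.8721 = 46.8721

46.8721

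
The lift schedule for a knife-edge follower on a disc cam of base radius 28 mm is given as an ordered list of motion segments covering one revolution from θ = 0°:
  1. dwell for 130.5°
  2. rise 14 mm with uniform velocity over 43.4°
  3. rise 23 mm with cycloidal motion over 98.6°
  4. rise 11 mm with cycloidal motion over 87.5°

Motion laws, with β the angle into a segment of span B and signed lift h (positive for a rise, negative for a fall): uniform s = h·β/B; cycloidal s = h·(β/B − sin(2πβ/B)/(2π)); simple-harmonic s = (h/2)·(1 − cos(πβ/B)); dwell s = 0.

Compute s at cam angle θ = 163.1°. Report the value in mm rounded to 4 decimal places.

seg 1 [0°–130.5°] dwell: s stays 0.0000
seg 2 [130.5°–173.9°] uniform, h=14: θ=163.1° here. β=32.6, B=43.4. 14·32.6/43.4 = 10.5161 → s = 10.5161

10.5161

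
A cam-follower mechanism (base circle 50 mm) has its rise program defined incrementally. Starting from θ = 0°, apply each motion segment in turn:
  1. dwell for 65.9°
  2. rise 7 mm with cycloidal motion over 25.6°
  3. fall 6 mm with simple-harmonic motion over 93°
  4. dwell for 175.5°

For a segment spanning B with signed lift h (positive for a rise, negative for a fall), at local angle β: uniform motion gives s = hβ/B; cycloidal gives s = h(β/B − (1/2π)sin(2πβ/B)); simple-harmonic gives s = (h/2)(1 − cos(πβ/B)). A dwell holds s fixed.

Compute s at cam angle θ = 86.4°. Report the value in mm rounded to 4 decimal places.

seg 1 [0°–65.9°] dwell: s stays 0.0000
seg 2 [65.9°–91.5°] cycloidal, h=7: θ=86.4° here. β=20.5, B=25.6. 7·(0.8008 − sin(2π·0.8008)/(2π)) = 6.6633 → s = 6.6633

6.6633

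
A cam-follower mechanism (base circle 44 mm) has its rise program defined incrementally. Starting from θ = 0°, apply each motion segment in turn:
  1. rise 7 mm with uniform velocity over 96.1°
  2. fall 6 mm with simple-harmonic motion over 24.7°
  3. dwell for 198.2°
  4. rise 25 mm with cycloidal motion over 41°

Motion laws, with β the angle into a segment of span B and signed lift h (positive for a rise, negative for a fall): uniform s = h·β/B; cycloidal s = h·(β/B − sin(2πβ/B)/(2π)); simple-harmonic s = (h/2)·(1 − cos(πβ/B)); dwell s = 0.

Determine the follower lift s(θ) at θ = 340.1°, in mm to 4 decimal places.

seg 1 [0°–96.1°] uniform, h=7: full span → s += 7 → s = 7.0000
seg 2 [96.1°–120.8°] simple-harmonic, h=-6: full span → s += -6 → s = 1.0000
seg 3 [120.8°–319°] dwell: s stays 1.0000
seg 4 [319°–360°] cycloidal, h=25: θ=340.1° here. β=21.1, B=41. 25·(0.5146 − sin(2π·0.5146)/(2π)) = 13.2312 → s = 14.2312

14.2312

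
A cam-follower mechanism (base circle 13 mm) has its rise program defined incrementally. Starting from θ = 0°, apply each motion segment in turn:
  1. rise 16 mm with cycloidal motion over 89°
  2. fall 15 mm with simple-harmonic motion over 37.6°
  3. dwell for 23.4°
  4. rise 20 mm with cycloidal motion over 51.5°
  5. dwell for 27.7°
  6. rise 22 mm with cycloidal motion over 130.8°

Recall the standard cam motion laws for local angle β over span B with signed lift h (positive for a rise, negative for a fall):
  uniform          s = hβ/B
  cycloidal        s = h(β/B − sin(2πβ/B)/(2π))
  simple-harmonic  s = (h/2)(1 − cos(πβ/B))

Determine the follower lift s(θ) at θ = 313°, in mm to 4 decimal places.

seg 1 [0°–89°] cycloidal, h=16: full span → s += 16 → s = 16.0000
seg 2 [89°–126.6°] simple-harmonic, h=-15: full span → s += -15 → s = 1.0000
seg 3 [126.6°–150°] dwell: s stays 1.0000
seg 4 [150°–201.5°] cycloidal, h=20: full span → s += 20 → s = 21.0000
seg 5 [201.5°–229.2°] dwell: s stays 21.0000
seg 6 [229.2°–360°] cycloidal, h=22: θ=313° here. β=83.8, B=130.8. 22·(0.6407 − sin(2π·0.6407)/(2π)) = 16.8021 → s = 37.8021

37.8021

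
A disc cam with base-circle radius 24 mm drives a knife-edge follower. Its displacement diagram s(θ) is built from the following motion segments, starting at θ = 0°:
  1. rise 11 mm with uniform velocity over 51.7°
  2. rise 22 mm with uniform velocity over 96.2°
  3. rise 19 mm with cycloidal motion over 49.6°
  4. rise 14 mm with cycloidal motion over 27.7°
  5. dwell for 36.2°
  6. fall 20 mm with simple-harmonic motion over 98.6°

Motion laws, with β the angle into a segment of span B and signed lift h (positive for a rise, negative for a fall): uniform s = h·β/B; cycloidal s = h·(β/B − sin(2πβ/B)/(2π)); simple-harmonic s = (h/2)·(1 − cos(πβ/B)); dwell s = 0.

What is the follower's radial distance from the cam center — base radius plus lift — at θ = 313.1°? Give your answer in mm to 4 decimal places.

seg 1 [0°–51.7°] uniform, h=11: full span → s += 11 → s = 11.0000
seg 2 [51.7°–147.9°] uniform, h=22: full span → s += 22 → s = 33.0000
seg 3 [147.9°–197.5°] cycloidal, h=19: full span → s += 19 → s = 52.0000
seg 4 [197.5°–225.2°] cycloidal, h=14: full span → s += 14 → s = 66.0000
seg 5 [225.2°–261.4°] dwell: s stays 66.0000
seg 6 [261.4°–360°] simple-harmonic, h=-20: θ=313.1° here. β=51.7, B=98.6. -20/2·(1 − cos(π·0.5243)) = -10.7639 → s = 55.2361
radial distance = base radius + s = 24 + 55.2361 = 79.2361

79.2361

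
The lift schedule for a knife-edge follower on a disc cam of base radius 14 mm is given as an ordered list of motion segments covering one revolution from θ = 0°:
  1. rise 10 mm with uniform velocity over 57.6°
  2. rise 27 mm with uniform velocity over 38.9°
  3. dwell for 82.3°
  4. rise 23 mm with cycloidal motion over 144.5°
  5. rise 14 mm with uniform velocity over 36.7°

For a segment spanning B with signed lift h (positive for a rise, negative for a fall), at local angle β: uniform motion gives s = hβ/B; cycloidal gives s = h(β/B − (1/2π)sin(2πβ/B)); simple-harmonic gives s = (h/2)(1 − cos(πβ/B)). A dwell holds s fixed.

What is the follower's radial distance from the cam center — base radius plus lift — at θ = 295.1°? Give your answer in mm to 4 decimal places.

seg 1 [0°–57.6°] uniform, h=10: full span → s += 10 → s = 10.0000
seg 2 [57.6°–96.5°] uniform, h=27: full span → s += 27 → s = 37.0000
seg 3 [96.5°–178.8°] dwell: s stays 37.0000
seg 4 [178.8°–323.3°] cycloidal, h=23: θ=295.1° here. β=116.3, B=144.5. 23·(0.8048 − sin(2π·0.8048)/(2π)) = 21.9568 → s = 58.9568
radial distance = base radius + s = 14 + 58.9568 = 72.9568

72.9568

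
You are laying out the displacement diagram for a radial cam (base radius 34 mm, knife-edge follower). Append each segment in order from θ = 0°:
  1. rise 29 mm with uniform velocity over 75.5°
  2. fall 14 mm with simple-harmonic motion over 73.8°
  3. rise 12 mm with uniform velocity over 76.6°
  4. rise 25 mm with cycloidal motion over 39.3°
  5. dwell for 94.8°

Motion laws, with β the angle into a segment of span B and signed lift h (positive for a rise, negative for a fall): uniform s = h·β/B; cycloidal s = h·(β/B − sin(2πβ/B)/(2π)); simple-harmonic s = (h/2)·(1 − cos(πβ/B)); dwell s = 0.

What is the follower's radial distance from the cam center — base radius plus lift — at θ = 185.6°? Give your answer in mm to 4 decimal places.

seg 1 [0°–75.5°] uniform, h=29: full span → s += 29 → s = 29.0000
seg 2 [75.5°–149.3°] simple-harmonic, h=-14: full span → s += -14 → s = 15.0000
seg 3 [149.3°–225.9°] uniform, h=12: θ=185.6° here. β=36.3, B=76.6. 12·36.3/76.6 = 5.6867 → s = 20.6867
radial distance = base radius + s = 34 + 20.6867 = 54.6867

54.6867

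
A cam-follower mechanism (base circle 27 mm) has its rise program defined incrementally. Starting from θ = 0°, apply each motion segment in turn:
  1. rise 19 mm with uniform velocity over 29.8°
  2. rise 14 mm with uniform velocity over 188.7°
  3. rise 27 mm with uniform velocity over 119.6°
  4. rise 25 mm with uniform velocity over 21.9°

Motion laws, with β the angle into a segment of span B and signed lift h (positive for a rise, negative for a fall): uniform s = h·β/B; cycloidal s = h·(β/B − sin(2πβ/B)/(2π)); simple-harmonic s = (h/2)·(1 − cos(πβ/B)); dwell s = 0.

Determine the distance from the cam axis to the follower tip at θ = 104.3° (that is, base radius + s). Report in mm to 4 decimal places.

seg 1 [0°–29.8°] uniform, h=19: full span → s += 19 → s = 19.0000
seg 2 [29.8°–218.5°] uniform, h=14: θ=104.3° here. β=74.5, B=188.7. 14·74.5/188.7 = 5.5273 → s = 24.5273
radial distance = base radius + s = 27 + 24.5273 = 51.5273

51.5273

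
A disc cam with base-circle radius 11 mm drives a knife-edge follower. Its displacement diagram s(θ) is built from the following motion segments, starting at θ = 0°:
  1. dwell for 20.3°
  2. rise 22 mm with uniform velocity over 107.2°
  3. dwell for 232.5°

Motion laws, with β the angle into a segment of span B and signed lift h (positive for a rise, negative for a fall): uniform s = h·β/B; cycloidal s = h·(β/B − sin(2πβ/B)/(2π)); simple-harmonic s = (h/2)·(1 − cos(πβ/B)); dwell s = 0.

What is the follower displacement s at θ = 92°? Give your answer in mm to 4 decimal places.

seg 1 [0°–20.3°] dwell: s stays 0.0000
seg 2 [20.3°–127.5°] uniform, h=22: θ=92° here. β=71.7, B=107.2. 22·71.7/107.2 = 14.7146 → s = 14.7146

14.7146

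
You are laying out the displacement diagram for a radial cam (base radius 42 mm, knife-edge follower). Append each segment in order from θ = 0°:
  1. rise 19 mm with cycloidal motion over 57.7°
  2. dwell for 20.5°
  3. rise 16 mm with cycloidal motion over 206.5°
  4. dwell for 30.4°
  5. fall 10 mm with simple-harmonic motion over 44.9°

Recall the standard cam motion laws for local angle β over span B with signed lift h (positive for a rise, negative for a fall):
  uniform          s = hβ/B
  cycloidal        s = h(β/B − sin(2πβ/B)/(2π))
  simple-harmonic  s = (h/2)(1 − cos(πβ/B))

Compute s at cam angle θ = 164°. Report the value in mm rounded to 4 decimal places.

seg 1 [0°–57.7°] cycloidal, h=19: full span → s += 19 → s = 19.0000
seg 2 [57.7°–78.2°] dwell: s stays 19.0000
seg 3 [78.2°–284.7°] cycloidal, h=16: θ=164° here. β=85.8, B=206.5. 16·(0.4155 − sin(2π·0.4155)/(2π)) = 5.3585 → s = 24.3585

24.3585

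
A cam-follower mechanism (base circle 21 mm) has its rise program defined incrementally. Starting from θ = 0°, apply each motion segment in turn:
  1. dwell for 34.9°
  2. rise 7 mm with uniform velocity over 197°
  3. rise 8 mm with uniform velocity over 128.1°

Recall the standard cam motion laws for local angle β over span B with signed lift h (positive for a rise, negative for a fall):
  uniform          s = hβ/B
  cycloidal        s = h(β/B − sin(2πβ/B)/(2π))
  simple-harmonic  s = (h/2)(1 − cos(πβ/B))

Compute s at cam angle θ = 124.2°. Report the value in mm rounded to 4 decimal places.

seg 1 [0°–34.9°] dwell: s stays 0.0000
seg 2 [34.9°–231.9°] uniform, h=7: θ=124.2° here. β=89.3, B=197. 7·89.3/197 = 3.1731 → s = 3.1731

3.1731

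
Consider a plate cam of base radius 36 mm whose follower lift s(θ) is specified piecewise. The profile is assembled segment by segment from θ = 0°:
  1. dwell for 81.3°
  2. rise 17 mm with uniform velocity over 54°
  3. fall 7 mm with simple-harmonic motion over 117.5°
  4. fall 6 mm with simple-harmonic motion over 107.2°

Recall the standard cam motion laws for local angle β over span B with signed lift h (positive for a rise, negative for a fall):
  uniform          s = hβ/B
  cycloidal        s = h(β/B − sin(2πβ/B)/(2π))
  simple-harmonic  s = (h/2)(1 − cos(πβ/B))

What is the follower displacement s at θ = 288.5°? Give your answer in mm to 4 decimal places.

seg 1 [0°–81.3°] dwell: s stays 0.0000
seg 2 [81.3°–135.3°] uniform, h=17: full span → s += 17 → s = 17.0000
seg 3 [135.3°–252.8°] simple-harmonic, h=-7: full span → s += -7 → s = 10.0000
seg 4 [252.8°–360°] simple-harmonic, h=-6: θ=288.5° here. β=35.7, B=107.2. -6/2·(1 − cos(π·0.3330)) = -1.4975 → s = 8.5025

8.5025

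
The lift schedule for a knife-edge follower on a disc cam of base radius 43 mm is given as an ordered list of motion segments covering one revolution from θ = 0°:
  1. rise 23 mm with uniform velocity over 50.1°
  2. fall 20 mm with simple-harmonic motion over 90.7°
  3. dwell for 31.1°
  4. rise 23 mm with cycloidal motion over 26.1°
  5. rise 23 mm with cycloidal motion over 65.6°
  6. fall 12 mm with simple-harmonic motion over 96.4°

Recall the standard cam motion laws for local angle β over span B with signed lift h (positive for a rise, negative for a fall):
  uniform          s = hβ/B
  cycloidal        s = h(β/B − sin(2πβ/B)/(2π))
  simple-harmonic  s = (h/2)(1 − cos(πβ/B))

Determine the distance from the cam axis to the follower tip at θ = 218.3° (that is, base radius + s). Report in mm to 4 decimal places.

seg 1 [0°–50.1°] uniform, h=23: full span → s += 23 → s = 23.0000
seg 2 [50.1°–140.8°] simple-harmonic, h=-20: full span → s += -20 → s = 3.0000
seg 3 [140.8°–171.9°] dwell: s stays 3.0000
seg 4 [171.9°–198°] cycloidal, h=23: full span → s += 23 → s = 26.0000
seg 5 [198°–263.6°] cycloidal, h=23: θ=218.3° here. β=20.3, B=65.6. 23·(0.3095 − sin(2π·0.3095)/(2π)) = 3.7092 → s = 29.7092
radial distance = base radius + s = 43 + 29.7092 = 72.7092

72.7092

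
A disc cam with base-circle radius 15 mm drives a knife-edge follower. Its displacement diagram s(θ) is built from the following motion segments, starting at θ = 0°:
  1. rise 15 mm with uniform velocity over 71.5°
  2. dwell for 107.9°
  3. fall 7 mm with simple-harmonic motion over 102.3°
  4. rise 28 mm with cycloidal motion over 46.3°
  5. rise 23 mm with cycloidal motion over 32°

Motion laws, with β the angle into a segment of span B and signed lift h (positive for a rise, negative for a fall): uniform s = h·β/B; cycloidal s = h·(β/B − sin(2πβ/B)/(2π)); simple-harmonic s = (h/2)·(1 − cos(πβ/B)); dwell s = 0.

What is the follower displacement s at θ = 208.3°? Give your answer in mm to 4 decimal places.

seg 1 [0°–71.5°] uniform, h=15: full span → s += 15 → s = 15.0000
seg 2 [71.5°–179.4°] dwell: s stays 15.0000
seg 3 [179.4°–281.7°] simple-harmonic, h=-7: θ=208.3° here. β=28.9, B=102.3. -7/2·(1 − cos(π·0.2825)) = -1.2903 → s = 13.7097

13.7097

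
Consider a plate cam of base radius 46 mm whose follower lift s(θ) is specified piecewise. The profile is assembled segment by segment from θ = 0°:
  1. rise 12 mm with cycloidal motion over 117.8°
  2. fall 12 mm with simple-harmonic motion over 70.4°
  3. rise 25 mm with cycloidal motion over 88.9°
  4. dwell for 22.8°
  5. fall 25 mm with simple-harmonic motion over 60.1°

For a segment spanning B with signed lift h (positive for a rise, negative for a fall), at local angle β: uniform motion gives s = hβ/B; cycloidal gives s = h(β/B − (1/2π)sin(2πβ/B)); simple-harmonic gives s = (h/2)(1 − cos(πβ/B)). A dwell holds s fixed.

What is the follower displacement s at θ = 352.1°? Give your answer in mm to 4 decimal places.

seg 1 [0°–117.8°] cycloidal, h=12: full span → s += 12 → s = 12.0000
seg 2 [117.8°–188.2°] simple-harmonic, h=-12: full span → s += -12 → s = 0.0000
seg 3 [188.2°–277.1°] cycloidal, h=25: full span → s += 25 → s = 25.0000
seg 4 [277.1°–299.9°] dwell: s stays 25.0000
seg 5 [299.9°–360°] simple-harmonic, h=-25: θ=352.1° here. β=52.2, B=60.1. -25/2·(1 − cos(π·0.8686)) = -23.9492 → s = 1.0508

1.0508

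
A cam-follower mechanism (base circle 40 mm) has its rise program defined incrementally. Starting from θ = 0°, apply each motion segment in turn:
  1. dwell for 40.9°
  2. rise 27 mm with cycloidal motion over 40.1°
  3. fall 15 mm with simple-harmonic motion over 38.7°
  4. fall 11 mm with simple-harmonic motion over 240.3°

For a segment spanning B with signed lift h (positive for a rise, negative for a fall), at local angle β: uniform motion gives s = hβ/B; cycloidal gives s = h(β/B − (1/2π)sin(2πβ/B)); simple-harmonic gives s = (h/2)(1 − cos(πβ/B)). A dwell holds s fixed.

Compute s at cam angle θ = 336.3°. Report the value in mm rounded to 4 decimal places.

seg 1 [0°–40.9°] dwell: s stays 0.0000
seg 2 [40.9°–81°] cycloidal, h=27: full span → s += 27 → s = 27.0000
seg 3 [81°–119.7°] simple-harmonic, h=-15: full span → s += -15 → s = 12.0000
seg 4 [119.7°–360°] simple-harmonic, h=-11: θ=336.3° here. β=216.6, B=240.3. -11/2·(1 − cos(π·0.9014)) = -10.7381 → s = 1.2619

1.2619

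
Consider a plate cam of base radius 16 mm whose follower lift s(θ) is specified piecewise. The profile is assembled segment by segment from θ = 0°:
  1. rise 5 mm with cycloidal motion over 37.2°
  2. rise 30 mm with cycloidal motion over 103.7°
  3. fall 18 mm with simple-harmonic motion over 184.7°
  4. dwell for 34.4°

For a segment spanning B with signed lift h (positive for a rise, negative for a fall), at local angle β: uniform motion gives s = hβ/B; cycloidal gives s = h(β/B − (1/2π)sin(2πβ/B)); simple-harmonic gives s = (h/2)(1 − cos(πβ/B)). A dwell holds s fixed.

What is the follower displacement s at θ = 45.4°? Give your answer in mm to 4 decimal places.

seg 1 [0°–37.2°] cycloidal, h=5: full span → s += 5 → s = 5.0000
seg 2 [37.2°–140.9°] cycloidal, h=30: θ=45.4° here. β=8.2, B=103.7. 30·(0.0791 − sin(2π·0.0791)/(2π)) = 0.0964 → s = 5.0964

5.0964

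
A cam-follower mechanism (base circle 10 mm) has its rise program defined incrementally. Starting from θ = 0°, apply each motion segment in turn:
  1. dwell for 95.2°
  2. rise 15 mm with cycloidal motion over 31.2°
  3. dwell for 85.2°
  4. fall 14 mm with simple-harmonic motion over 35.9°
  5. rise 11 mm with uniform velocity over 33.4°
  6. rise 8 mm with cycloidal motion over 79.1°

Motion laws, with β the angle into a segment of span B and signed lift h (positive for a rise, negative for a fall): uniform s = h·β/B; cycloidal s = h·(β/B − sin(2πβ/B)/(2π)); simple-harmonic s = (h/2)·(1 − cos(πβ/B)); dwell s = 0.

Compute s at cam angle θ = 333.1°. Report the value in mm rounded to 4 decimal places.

seg 1 [0°–95.2°] dwell: s stays 0.0000
seg 2 [95.2°–126.4°] cycloidal, h=15: full span → s += 15 → s = 15.0000
seg 3 [126.4°–211.6°] dwell: s stays 15.0000
seg 4 [211.6°–247.5°] simple-harmonic, h=-14: full span → s += -14 → s = 1.0000
seg 5 [247.5°–280.9°] uniform, h=11: full span → s += 11 → s = 12.0000
seg 6 [280.9°–360°] cycloidal, h=8: θ=333.1° here. β=52.2, B=79.1. 8·(0.6599 − sin(2π·0.6599)/(2π)) = 6.3541 → s = 18.3541

18.3541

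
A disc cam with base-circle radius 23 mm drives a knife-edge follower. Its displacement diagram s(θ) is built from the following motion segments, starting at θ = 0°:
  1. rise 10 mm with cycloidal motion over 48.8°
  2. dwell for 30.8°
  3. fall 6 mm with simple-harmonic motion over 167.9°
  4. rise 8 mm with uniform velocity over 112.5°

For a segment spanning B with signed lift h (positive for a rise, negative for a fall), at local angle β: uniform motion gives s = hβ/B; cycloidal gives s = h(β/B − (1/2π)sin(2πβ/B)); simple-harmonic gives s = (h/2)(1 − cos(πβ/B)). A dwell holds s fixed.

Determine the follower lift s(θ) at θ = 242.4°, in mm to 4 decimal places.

seg 1 [0°–48.8°] cycloidal, h=10: full span → s += 10 → s = 10.0000
seg 2 [48.8°–79.6°] dwell: s stays 10.0000
seg 3 [79.6°–247.5°] simple-harmonic, h=-6: θ=242.4° here. β=162.8, B=167.9. -6/2·(1 − cos(π·0.9696)) = -5.9864 → s = 4.0136

4.0136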